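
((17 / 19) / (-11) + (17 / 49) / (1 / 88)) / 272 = 18343 / 163856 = 0.11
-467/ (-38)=467/ 38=12.29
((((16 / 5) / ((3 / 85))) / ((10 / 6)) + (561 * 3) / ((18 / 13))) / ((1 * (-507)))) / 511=-4233 / 863590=-0.00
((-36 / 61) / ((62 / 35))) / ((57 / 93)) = -630 / 1159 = -0.54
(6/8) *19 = 57/4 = 14.25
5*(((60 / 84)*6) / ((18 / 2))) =50 / 21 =2.38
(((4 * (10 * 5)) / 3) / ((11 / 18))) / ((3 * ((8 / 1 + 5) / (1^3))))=400 / 143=2.80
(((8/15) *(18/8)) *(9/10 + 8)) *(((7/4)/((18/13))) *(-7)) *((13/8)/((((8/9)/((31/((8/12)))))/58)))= -5963139819/12800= -465870.30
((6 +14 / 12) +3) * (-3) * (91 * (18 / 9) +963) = -69845 / 2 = -34922.50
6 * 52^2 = 16224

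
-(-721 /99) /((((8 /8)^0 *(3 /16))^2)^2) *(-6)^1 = -94502912 /2673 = -35354.62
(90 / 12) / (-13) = -0.58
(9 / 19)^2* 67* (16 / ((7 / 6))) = 520992 / 2527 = 206.17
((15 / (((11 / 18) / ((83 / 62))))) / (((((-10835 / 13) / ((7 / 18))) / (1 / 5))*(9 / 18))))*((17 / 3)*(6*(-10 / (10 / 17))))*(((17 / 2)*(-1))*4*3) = -1335884004 / 3694735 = -361.56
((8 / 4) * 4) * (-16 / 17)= -128 / 17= -7.53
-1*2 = -2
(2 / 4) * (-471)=-471 / 2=-235.50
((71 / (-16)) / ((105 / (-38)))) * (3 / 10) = 1349 / 2800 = 0.48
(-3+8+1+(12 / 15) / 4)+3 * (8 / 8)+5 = 71 / 5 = 14.20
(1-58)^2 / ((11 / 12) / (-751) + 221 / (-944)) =-6910077168 / 500509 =-13806.10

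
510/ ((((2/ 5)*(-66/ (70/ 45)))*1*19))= -1.58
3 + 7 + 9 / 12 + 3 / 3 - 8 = 15 / 4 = 3.75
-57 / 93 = -19 / 31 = -0.61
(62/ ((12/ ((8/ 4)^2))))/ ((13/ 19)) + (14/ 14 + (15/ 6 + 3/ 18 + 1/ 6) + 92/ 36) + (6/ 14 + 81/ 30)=39.72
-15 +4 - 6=-17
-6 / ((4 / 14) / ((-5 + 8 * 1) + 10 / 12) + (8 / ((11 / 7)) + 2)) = -1771 / 2115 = -0.84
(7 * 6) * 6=252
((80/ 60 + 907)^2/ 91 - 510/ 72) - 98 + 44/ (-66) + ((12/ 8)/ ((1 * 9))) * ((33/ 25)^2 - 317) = 18239957719/ 2047500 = 8908.40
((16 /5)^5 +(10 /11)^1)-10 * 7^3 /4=-35821953 /68750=-521.05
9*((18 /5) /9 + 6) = 288 /5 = 57.60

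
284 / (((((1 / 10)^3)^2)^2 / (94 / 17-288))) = -1363768000000000000 / 17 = -80221647058823529.41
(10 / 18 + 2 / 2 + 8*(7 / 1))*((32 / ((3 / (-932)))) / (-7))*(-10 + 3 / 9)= -64002304 / 81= -790151.90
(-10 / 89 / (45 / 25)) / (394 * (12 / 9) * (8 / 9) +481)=-30 / 455591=-0.00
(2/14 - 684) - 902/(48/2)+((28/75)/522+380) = -187143133/548100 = -341.44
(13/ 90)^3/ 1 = 2197/ 729000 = 0.00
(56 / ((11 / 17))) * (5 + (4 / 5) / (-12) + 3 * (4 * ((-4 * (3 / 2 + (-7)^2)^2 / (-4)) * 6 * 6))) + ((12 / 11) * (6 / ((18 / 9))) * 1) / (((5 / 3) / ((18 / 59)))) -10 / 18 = 2784645543047 / 29205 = 95348246.64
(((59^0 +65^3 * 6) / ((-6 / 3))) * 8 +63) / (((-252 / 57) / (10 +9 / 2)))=518801213 / 24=21616717.21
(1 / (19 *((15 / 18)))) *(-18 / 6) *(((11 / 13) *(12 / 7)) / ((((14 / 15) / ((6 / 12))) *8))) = -0.02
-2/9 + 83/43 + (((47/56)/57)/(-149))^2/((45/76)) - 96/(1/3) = -1648826185689413/5759246661840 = -286.29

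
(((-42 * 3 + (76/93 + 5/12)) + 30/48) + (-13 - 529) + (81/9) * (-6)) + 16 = -174627/248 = -704.14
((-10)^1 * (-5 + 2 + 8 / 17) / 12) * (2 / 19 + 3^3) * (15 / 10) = 110725 / 1292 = 85.70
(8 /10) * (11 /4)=11 /5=2.20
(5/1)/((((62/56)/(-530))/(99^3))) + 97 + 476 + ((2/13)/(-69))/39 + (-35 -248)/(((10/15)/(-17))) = -5037268240678057/2168946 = -2322449816.95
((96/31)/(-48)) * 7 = -0.45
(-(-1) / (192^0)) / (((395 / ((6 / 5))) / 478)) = 1.45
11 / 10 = 1.10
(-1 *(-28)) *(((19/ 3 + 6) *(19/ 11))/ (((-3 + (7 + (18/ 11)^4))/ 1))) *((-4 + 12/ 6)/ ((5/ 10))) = -708092/ 3315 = -213.60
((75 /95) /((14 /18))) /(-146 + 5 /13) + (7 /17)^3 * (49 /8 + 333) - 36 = -40674035195 /3298509592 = -12.33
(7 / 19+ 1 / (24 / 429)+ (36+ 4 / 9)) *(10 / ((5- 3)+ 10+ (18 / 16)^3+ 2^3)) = 47880320 / 1875699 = 25.53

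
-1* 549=-549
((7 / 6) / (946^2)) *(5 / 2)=35 / 10738992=0.00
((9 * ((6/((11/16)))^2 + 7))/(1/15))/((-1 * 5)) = -271701/121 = -2245.46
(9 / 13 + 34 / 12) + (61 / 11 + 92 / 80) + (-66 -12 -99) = -166.78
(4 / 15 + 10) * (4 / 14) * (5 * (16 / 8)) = 88 / 3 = 29.33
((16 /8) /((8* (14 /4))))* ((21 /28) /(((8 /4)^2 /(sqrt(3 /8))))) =3* sqrt(6) /896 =0.01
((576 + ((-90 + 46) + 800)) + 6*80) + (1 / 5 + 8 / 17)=154077 / 85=1812.67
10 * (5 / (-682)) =-25 / 341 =-0.07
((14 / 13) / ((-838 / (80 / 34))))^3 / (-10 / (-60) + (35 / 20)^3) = -4214784000 / 842430872169664739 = -0.00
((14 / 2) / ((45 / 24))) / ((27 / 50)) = 560 / 81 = 6.91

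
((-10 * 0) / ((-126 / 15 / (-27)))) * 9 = 0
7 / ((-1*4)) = -7 / 4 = -1.75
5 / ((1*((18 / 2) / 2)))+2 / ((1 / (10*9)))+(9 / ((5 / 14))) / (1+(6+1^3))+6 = 34247 / 180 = 190.26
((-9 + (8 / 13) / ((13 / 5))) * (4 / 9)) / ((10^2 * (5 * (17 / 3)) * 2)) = -1481 / 2154750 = -0.00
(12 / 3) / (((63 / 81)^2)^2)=26244 / 2401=10.93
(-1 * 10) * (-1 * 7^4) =24010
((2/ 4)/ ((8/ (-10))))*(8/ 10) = -1/ 2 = -0.50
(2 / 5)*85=34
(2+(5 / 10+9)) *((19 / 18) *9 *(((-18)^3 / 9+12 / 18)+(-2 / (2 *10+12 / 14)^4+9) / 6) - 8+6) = -384836378508493 / 5452462272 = -70580.29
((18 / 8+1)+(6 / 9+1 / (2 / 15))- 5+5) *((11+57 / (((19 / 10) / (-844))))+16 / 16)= -288933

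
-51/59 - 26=-1585/59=-26.86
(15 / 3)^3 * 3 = 375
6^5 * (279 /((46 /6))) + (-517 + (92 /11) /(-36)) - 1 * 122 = 642887156 /2277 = 282339.55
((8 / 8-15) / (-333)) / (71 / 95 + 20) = 1330 / 656343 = 0.00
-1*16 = -16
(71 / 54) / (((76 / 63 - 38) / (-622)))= 22.23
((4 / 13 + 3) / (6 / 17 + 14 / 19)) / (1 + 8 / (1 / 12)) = 13889 / 443872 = 0.03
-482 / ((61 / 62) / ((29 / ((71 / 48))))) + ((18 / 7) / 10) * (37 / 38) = -55324600017 / 5760230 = -9604.58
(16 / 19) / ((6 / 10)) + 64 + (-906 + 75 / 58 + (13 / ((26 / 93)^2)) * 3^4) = 1085897395 / 85956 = 12633.18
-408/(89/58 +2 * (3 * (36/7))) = -165648/13151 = -12.60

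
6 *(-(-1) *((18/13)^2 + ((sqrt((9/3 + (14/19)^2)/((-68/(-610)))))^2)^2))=77298706121547/12730015922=6072.16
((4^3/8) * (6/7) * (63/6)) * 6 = 432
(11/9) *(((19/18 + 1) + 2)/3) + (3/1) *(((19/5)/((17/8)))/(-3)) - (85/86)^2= -170004041/152764380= -1.11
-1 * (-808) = 808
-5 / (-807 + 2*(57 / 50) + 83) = 125 / 18043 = 0.01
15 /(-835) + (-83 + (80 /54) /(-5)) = -375664 /4509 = -83.31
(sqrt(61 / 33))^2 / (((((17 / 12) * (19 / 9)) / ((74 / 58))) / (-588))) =-47776176 / 103037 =-463.68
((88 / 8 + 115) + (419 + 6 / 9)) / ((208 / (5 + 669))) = 551669 / 312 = 1768.17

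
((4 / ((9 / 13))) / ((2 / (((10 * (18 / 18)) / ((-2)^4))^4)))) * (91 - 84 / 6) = 625625 / 18432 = 33.94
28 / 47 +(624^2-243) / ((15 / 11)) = 67060727 / 235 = 285364.80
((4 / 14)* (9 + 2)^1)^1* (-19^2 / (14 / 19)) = -75449 / 49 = -1539.78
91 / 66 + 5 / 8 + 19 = 5545 / 264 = 21.00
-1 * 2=-2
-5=-5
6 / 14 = 3 / 7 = 0.43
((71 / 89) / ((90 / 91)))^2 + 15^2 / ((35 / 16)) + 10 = 50978690647 / 449120700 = 113.51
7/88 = 0.08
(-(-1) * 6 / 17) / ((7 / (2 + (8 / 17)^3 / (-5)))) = 0.10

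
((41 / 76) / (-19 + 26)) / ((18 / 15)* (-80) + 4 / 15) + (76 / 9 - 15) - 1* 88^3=-681478.56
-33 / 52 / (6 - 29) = 33 / 1196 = 0.03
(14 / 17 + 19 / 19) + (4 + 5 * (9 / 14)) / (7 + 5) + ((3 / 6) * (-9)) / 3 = 2641 / 2856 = 0.92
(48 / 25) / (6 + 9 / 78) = 416 / 1325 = 0.31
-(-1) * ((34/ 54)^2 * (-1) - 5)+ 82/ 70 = -107801/ 25515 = -4.23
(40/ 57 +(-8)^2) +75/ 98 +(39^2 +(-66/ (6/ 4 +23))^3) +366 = 25924264529/ 13411986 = 1932.92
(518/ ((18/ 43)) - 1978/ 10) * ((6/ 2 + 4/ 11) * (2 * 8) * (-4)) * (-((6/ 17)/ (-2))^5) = -175951872/ 4593655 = -38.30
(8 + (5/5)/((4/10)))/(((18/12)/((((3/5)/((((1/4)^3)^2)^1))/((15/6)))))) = 172032/25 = 6881.28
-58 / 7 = -8.29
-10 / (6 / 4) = -20 / 3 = -6.67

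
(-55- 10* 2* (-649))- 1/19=245574/19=12924.95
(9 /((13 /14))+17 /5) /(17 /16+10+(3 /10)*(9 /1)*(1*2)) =0.80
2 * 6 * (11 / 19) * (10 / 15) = 88 / 19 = 4.63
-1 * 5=-5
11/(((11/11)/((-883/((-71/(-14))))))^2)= 1681009484/5041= 333467.46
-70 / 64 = -35 / 32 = -1.09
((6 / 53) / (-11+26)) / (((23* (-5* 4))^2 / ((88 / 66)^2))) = 2 / 31541625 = 0.00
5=5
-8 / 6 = -4 / 3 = -1.33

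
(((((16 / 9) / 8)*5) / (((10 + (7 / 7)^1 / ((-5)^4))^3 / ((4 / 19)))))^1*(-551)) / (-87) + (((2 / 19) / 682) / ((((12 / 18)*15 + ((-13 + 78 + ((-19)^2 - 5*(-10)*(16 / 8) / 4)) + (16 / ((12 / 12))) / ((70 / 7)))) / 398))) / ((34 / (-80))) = 11479176059559800 / 9825364812820844133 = 0.00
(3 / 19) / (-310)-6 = -35343 / 5890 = -6.00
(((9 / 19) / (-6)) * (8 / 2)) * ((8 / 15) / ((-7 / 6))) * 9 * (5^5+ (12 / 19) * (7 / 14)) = 7329312 / 1805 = 4060.56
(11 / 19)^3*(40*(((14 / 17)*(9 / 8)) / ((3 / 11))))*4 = 12298440 / 116603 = 105.47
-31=-31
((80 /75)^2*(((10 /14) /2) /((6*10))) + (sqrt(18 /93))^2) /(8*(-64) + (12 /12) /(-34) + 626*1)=997628 /567590625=0.00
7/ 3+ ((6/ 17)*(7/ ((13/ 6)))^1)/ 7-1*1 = 992/ 663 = 1.50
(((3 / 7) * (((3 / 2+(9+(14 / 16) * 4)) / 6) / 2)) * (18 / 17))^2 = 81 / 289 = 0.28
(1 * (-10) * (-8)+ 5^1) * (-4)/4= -85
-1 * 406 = -406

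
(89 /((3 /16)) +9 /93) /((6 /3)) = 44153 /186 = 237.38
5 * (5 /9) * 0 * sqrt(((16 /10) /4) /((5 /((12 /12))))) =0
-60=-60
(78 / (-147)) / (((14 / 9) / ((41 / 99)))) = -533 / 3773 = -0.14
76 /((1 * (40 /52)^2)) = 3211 /25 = 128.44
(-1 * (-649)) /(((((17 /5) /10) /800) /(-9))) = -233640000 /17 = -13743529.41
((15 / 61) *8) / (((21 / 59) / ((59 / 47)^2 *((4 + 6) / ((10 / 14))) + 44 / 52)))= 1552504760 / 12262159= 126.61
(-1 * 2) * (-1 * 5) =10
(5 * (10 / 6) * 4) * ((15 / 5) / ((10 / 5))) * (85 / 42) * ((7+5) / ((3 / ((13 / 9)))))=110500 / 189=584.66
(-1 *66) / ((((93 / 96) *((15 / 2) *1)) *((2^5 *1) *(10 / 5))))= -22 / 155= -0.14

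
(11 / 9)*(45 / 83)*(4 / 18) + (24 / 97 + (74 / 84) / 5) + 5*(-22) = -555038779 / 5072130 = -109.43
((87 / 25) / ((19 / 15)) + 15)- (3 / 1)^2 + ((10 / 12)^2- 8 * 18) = -460189 / 3420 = -134.56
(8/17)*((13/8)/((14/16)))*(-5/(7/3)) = -1560/833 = -1.87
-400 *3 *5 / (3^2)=-2000 / 3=-666.67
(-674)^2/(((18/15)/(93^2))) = 3274194270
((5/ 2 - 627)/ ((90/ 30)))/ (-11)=18.92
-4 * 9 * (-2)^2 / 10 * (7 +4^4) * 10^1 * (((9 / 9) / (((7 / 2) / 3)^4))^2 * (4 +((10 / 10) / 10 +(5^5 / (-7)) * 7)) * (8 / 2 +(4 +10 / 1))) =17866957580070912 / 28824005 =619863810.74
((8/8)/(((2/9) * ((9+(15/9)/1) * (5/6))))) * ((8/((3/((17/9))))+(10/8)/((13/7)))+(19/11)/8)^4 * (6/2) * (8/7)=160366798907024077543/74917431000023040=2140.58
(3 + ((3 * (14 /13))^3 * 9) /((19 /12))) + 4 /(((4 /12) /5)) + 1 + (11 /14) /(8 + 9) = 2540646501 /9934834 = 255.73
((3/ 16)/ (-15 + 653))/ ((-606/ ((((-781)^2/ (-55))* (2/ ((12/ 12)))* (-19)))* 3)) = -95779/ 1405920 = -0.07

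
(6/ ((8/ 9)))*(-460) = -3105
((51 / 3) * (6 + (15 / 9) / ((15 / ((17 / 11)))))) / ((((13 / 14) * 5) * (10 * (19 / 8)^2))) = 357952 / 893475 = 0.40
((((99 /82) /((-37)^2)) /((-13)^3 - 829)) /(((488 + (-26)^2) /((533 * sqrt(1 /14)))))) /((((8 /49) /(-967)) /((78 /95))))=113252139 * sqrt(14) /2443136237440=0.00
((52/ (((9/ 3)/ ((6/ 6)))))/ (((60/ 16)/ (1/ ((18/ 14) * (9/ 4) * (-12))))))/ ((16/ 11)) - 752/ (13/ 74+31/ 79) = -593526961/ 448335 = -1323.85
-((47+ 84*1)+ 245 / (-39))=-4864 / 39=-124.72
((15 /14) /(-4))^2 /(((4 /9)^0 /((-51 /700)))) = -459 /87808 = -0.01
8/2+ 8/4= 6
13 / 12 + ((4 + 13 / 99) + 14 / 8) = 1379 / 198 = 6.96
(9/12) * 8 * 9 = 54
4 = 4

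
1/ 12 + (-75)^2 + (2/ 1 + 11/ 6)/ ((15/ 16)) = 1013251/ 180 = 5629.17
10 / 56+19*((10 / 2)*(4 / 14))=765 / 28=27.32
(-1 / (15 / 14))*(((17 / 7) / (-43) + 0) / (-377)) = -34 / 243165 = -0.00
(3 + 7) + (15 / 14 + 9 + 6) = 365 / 14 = 26.07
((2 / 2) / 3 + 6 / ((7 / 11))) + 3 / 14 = 419 / 42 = 9.98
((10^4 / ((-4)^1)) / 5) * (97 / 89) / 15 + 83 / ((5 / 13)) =239593 / 1335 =179.47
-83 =-83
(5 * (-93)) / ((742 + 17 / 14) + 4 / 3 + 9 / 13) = -0.62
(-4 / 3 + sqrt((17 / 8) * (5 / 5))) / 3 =-4 / 9 + sqrt(34) / 12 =0.04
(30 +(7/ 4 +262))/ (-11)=-1175/ 44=-26.70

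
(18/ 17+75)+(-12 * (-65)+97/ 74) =1078571/ 1258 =857.37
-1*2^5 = -32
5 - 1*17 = -12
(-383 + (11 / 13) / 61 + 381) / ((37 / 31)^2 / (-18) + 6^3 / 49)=-0.46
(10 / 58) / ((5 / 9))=9 / 29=0.31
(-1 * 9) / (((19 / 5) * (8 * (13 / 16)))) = -90 / 247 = -0.36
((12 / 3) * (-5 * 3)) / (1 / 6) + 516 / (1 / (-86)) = -44736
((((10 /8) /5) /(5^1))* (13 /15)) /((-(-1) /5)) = 13 /60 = 0.22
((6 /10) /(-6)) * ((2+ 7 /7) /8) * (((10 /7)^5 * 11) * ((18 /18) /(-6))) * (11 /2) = 2.25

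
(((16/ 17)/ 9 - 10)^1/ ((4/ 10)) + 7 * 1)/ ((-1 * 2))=1357/ 153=8.87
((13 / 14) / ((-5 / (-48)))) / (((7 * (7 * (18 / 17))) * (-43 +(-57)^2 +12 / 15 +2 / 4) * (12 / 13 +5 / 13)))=1352 / 33003117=0.00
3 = 3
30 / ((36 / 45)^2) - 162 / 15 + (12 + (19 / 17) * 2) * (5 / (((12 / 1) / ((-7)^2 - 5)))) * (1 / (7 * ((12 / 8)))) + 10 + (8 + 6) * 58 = 37824733 / 42840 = 882.93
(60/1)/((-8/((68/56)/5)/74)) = -1887/14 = -134.79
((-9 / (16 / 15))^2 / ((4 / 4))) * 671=47769.43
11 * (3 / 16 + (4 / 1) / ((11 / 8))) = 545 / 16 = 34.06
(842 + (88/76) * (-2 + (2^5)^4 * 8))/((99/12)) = 738261320/627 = 1177450.27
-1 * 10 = -10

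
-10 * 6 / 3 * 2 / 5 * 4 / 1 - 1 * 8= -40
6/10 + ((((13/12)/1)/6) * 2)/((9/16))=503/405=1.24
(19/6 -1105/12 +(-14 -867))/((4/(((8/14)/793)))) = -0.17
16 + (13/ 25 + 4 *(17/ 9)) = 5417/ 225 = 24.08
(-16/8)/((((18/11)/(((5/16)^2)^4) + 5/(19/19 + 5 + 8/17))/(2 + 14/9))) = -550000000/1391629169529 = -0.00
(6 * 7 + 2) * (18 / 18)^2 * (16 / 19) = 704 / 19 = 37.05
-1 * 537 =-537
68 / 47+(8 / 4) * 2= 256 / 47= 5.45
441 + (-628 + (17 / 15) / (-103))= -288932 / 1545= -187.01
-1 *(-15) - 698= -683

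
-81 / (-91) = 81 / 91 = 0.89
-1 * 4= -4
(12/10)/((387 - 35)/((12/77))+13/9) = 54/101705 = 0.00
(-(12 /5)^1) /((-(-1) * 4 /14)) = -42 /5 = -8.40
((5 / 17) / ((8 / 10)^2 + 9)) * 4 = 0.12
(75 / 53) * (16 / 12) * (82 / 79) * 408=3345600 / 4187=799.04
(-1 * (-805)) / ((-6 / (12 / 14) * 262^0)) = -115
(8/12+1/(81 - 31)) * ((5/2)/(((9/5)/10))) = 515/54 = 9.54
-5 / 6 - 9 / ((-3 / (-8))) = -149 / 6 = -24.83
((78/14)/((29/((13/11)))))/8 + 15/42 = 6887/17864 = 0.39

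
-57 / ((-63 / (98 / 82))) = 133 / 123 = 1.08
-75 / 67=-1.12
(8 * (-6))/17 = -48/17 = -2.82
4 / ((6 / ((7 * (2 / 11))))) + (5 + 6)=391 / 33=11.85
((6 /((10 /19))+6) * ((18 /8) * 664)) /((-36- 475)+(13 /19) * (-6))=-50.47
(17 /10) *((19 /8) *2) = 323 /40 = 8.08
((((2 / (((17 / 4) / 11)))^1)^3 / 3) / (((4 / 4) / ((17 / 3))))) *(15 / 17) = 3407360 / 14739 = 231.18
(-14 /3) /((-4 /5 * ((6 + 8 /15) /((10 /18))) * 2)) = 125 /504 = 0.25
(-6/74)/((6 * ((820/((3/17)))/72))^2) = -243/449373325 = -0.00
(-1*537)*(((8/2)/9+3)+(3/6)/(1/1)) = -12709/6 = -2118.17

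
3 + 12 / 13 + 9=168 / 13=12.92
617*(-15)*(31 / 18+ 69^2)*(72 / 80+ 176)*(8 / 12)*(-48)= 748567110536 / 3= 249522370178.67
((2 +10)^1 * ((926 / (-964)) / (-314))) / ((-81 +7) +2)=-463 / 908088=-0.00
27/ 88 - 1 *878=-77237/ 88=-877.69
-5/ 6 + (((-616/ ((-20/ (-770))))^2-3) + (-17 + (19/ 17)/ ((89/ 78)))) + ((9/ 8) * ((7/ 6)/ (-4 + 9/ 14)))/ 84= 3839643356607347/ 6826656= 562448636.14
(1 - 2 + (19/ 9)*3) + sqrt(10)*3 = 16/ 3 + 3*sqrt(10) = 14.82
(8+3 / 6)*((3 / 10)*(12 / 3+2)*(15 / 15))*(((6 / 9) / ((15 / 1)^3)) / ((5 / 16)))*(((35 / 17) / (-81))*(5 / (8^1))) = -14 / 91125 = -0.00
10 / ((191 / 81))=810 / 191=4.24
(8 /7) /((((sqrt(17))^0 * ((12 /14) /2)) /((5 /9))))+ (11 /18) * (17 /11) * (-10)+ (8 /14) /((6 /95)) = 205 /189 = 1.08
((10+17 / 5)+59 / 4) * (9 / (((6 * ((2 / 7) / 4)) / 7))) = 82761 / 20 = 4138.05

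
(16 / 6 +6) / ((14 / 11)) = 143 / 21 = 6.81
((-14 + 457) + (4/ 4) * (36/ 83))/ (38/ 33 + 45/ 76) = 92306940/ 362959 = 254.32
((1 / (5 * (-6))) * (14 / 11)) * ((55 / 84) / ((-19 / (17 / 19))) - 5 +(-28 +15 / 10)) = 956141 / 714780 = 1.34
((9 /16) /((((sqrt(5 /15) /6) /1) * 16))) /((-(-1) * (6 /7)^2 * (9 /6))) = 49 * sqrt(3) /256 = 0.33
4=4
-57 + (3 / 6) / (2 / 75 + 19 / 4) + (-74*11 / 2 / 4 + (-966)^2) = 5347940837 / 5732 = 932997.35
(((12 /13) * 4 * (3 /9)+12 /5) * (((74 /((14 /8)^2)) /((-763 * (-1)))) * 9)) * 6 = 15088896 /2430155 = 6.21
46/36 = 23/18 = 1.28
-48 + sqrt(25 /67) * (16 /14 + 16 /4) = -48 + 180 * sqrt(67) /469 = -44.86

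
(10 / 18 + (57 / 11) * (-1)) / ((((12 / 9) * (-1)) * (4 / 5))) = 1145 / 264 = 4.34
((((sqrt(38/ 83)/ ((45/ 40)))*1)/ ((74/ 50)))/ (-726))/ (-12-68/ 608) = 15200*sqrt(3154)/ 18470673837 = 0.00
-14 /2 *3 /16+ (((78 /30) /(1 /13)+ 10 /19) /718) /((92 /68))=-16029219 /12550640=-1.28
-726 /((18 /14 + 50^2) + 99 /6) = -10164 /35249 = -0.29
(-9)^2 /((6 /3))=81 /2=40.50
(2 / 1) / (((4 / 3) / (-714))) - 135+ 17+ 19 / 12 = -1187.42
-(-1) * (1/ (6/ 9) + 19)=41/ 2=20.50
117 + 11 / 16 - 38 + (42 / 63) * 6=1339 / 16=83.69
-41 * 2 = -82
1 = 1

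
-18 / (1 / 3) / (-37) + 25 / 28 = 2.35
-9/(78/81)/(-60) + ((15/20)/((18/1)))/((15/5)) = 397/2340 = 0.17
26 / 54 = 13 / 27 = 0.48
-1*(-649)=649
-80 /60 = -4 /3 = -1.33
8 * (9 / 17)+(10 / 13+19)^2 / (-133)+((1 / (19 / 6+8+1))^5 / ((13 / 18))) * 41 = 1027398455375407 / 792139313329637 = 1.30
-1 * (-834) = 834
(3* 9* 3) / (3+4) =81 / 7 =11.57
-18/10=-9/5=-1.80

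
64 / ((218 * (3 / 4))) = 128 / 327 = 0.39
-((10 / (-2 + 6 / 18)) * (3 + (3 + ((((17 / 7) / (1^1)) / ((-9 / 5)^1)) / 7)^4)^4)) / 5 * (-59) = -20321193461021507588975778001581203525929900642 / 3410877962501115613882237730171036941131735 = -5957.76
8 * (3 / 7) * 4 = 96 / 7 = 13.71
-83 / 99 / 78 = -83 / 7722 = -0.01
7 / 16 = 0.44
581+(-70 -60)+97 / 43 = 19490 / 43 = 453.26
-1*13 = -13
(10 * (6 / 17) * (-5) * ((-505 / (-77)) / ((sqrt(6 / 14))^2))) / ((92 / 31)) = -391375 / 4301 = -91.00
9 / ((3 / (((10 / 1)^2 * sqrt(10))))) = 300 * sqrt(10) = 948.68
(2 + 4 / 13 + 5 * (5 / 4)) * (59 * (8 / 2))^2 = 6196180 / 13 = 476629.23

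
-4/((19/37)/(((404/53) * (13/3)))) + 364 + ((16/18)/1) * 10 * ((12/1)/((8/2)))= 402908/3021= 133.37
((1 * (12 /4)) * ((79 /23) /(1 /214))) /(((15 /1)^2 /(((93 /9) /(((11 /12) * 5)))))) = 2096344 /94875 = 22.10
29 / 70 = 0.41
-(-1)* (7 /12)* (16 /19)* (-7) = -3.44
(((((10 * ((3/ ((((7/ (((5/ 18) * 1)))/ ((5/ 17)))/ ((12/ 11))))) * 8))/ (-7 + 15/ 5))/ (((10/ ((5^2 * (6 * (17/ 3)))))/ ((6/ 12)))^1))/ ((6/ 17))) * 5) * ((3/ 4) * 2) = -53125/ 77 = -689.94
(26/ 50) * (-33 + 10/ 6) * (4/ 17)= -4888/ 1275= -3.83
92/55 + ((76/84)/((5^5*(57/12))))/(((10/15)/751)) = 419022/240625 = 1.74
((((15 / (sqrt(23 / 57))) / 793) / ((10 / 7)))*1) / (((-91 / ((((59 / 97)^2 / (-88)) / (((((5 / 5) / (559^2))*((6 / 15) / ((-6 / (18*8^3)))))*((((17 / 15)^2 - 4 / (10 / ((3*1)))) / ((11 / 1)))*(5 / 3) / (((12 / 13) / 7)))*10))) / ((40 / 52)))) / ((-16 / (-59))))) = -8836371*sqrt(1311) / 1797847030784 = -0.00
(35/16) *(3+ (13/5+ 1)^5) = 13292601/10000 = 1329.26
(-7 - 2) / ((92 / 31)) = -279 / 92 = -3.03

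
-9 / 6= -3 / 2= -1.50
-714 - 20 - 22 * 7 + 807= -81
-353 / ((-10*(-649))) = -353 / 6490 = -0.05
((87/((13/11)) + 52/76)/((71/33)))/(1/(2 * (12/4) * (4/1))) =14534784/17537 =828.81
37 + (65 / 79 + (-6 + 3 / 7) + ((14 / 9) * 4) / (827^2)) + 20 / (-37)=3993814800251 / 125944841421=31.71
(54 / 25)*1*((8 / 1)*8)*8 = 27648 / 25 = 1105.92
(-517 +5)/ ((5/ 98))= -50176/ 5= -10035.20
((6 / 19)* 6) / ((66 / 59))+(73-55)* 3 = 11640 / 209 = 55.69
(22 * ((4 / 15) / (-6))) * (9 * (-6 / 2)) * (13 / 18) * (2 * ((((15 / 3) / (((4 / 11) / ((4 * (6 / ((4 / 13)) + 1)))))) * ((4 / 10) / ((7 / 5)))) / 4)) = 64493 / 21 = 3071.10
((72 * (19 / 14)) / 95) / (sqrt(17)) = 36 * sqrt(17) / 595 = 0.25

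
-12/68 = -3/17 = -0.18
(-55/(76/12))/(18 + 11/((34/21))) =-1870/5339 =-0.35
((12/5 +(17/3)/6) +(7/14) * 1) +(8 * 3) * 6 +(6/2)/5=1336/9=148.44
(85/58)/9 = 85/522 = 0.16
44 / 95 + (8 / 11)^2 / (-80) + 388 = 4465308 / 11495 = 388.46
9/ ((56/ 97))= 873/ 56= 15.59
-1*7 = -7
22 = 22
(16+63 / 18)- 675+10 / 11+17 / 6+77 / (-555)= -1326609 / 2035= -651.90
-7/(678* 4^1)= -7/2712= -0.00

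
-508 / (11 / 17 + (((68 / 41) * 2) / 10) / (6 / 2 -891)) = -393024360 / 500321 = -785.54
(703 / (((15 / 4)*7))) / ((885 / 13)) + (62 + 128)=190.39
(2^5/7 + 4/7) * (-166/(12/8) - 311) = -15180/7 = -2168.57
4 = 4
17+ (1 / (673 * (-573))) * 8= 6555685 / 385629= 17.00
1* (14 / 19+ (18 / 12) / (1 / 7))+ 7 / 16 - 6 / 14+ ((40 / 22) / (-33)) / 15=26052347 / 2317392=11.24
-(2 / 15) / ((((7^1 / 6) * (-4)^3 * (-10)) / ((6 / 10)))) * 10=-3 / 2800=-0.00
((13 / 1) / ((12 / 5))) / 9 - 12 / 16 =-0.15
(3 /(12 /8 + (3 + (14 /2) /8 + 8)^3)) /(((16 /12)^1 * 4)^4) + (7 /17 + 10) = 1143652467 /109842304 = 10.41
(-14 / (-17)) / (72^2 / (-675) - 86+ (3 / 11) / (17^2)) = -65450 / 7445143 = -0.01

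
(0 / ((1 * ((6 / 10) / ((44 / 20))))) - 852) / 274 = -426 / 137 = -3.11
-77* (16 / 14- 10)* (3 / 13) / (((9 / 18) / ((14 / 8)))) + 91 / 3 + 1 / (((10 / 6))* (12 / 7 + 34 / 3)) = 31054877 / 53430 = 581.23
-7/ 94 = -0.07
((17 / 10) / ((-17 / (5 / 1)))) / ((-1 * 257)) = 1 / 514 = 0.00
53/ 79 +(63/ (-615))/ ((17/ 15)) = 31964/ 55063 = 0.58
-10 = -10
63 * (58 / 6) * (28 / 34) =8526 / 17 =501.53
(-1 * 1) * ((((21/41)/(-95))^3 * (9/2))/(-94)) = -83349/11109134766500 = -0.00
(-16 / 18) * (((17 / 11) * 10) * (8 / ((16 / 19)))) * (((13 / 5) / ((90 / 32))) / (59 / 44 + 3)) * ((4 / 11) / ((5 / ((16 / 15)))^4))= -563580239872 / 26923166015625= -0.02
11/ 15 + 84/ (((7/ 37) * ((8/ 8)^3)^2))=6671/ 15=444.73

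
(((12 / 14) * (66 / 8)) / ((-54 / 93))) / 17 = -341 / 476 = -0.72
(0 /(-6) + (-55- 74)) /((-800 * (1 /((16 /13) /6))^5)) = 44032 /751868325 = 0.00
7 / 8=0.88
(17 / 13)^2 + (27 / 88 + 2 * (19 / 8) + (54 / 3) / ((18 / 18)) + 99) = 1840661 / 14872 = 123.77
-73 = -73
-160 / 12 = -40 / 3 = -13.33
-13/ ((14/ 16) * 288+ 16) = -13/ 268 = -0.05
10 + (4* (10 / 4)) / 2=15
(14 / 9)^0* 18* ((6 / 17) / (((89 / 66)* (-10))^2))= 117612 / 3366425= 0.03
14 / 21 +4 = 14 / 3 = 4.67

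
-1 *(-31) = 31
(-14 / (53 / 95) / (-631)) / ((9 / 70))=93100 / 300987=0.31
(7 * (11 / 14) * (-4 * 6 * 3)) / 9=-44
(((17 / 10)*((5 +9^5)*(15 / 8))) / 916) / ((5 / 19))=28611663 / 36640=780.89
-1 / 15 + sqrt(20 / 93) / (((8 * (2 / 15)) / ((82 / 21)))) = -1 / 15 + 205 * sqrt(465) / 2604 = 1.63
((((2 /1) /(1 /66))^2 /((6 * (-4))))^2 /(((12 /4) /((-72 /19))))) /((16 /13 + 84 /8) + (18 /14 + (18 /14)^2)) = -1465079616 /32281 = -45385.20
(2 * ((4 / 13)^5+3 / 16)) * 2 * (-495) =-559480185 / 1485172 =-376.71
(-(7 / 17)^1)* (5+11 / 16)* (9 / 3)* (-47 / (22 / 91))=8173347 / 5984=1365.87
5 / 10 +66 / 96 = 19 / 16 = 1.19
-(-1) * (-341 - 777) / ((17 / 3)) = -197.29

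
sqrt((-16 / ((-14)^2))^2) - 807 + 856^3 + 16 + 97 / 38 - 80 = 1167885776895 / 1862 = 627221147.63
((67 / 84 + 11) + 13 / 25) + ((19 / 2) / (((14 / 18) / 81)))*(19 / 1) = 5643031 / 300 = 18810.10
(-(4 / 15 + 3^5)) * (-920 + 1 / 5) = 5593917 / 25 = 223756.68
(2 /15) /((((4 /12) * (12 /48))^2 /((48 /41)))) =4608 /205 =22.48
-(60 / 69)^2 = -400 / 529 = -0.76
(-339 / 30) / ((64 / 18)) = -1017 / 320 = -3.18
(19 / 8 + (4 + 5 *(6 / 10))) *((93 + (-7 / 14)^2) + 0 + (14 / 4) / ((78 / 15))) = 91575 / 104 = 880.53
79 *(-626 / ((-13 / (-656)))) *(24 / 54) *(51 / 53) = -2206044032 / 2067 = -1067268.52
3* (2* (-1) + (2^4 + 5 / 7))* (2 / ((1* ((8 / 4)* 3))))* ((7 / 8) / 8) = 103 / 64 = 1.61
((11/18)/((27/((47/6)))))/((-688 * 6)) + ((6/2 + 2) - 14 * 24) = -3984329605/12037248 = -331.00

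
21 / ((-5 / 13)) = -273 / 5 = -54.60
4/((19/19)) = 4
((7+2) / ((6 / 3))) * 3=27 / 2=13.50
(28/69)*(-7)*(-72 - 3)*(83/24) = 101675/138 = 736.78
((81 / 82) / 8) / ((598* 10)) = 81 / 3922880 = 0.00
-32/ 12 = -8/ 3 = -2.67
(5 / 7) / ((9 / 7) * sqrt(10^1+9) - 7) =-245 / 862 - 45 * sqrt(19) / 862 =-0.51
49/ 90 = 0.54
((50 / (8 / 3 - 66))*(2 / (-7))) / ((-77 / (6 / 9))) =-20 / 10241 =-0.00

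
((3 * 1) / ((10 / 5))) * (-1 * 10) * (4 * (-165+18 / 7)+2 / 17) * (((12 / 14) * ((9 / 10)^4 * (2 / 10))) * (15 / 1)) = 6846908697 / 416500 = 16439.16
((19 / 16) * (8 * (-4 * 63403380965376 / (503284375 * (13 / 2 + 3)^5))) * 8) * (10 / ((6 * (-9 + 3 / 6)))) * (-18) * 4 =-1558201490605080576 / 223000978316875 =-6987.42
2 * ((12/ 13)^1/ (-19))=-24/ 247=-0.10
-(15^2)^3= -11390625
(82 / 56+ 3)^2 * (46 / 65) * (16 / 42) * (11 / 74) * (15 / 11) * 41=14734375 / 329966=44.65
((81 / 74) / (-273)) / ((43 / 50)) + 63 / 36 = 1010767 / 579124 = 1.75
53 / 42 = 1.26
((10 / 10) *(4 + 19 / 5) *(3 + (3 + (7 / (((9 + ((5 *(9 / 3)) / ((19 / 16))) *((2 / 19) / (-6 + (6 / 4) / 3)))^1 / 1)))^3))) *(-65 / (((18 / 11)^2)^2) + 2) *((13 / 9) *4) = -34331428745982881974279 / 16560466248934978740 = -2073.10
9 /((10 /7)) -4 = 23 /10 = 2.30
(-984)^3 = -952763904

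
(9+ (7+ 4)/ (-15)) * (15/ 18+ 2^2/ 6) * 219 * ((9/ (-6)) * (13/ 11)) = -264771/ 55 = -4814.02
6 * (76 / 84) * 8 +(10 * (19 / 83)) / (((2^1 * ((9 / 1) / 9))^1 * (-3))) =75031 / 1743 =43.05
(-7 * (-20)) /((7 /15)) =300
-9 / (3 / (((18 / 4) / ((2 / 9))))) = -243 / 4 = -60.75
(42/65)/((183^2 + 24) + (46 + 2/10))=7/363558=0.00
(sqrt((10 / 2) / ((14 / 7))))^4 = 25 / 4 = 6.25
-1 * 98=-98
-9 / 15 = -3 / 5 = -0.60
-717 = -717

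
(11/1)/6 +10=71/6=11.83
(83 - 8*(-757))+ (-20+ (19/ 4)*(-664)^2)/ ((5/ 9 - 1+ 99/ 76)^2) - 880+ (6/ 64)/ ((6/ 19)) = 62823236395579/ 22052416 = 2848814.22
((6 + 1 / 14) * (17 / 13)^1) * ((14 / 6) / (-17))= -85 / 78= -1.09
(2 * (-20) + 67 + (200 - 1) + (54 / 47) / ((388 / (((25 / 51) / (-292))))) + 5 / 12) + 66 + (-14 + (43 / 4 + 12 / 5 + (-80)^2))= 4543080460997 / 678926280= 6691.57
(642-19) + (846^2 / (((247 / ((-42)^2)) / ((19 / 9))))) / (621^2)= 40291195 / 61893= 650.98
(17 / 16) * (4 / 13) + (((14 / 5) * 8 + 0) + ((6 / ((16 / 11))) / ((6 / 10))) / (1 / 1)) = 15393 / 520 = 29.60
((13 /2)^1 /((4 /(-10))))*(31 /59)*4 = -2015 /59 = -34.15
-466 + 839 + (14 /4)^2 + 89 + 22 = 1985 /4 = 496.25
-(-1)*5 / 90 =1 / 18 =0.06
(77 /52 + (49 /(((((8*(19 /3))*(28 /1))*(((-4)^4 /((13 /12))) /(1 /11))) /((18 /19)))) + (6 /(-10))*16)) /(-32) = 34335817741 /135326597120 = 0.25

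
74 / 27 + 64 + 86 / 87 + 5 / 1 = 56947 / 783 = 72.73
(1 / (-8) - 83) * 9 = -748.12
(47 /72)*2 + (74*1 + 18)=3359 /36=93.31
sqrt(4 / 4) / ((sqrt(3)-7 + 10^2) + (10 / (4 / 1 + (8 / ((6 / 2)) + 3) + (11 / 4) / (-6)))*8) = 1655511 / 168296402-48841*sqrt(3) / 504889206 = 0.01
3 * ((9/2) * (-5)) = -135/2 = -67.50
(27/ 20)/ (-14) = -27/ 280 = -0.10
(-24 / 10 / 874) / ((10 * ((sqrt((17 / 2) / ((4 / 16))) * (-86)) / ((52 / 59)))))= 39 * sqrt(34) / 471184325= 0.00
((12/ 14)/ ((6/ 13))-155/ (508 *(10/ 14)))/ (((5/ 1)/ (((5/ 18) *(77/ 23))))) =6215/ 23368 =0.27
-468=-468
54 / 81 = 2 / 3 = 0.67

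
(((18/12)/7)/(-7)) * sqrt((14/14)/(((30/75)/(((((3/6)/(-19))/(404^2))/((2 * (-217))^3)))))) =-3 * sqrt(41230)/283380848576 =-0.00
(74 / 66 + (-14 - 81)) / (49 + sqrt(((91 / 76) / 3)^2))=-235448 / 123893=-1.90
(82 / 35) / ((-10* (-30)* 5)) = 41 / 26250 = 0.00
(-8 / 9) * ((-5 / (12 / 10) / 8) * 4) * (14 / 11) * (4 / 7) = 400 / 297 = 1.35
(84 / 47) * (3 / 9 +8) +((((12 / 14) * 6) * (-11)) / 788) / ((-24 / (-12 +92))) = 980810 / 64813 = 15.13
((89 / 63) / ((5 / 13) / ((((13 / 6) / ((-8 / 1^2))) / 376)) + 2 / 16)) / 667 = -120328 / 30328698771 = -0.00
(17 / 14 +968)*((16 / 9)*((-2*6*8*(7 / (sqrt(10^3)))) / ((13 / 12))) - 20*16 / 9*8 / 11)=-3473664*sqrt(10) / 325 - 5789440 / 231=-58861.56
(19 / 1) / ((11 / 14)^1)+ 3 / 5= 1363 / 55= 24.78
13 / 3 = 4.33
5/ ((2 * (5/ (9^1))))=9/ 2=4.50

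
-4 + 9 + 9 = 14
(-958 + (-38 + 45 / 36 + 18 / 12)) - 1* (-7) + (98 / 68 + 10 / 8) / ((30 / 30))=-33441 / 34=-983.56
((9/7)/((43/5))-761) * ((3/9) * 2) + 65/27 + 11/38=-155814077/308826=-504.54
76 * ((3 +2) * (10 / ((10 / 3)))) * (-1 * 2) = -2280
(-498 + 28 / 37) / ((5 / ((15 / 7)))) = -213.10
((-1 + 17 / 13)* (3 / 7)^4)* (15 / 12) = 405 / 31213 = 0.01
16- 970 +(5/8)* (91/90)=-137285/144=-953.37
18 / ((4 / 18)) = 81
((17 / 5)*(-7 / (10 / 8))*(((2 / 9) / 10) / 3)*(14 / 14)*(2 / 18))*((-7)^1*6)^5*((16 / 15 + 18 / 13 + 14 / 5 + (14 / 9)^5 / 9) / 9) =55388328420339712 / 38861623125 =1425270.59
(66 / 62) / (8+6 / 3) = 33 / 310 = 0.11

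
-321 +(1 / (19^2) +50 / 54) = -320.07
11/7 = 1.57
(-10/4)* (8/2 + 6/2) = -35/2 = -17.50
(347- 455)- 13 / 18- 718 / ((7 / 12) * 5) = -223583 / 630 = -354.89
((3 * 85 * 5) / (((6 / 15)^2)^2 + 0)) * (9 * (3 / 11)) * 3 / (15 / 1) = 24449.57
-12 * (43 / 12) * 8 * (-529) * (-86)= -15649936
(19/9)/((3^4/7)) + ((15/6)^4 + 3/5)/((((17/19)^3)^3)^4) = 25082087099745621651019674656532199355090321909294717/11533966479925277595877291512054237623710476883920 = 2174.63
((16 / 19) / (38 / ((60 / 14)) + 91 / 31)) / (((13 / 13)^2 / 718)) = 333870 / 6517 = 51.23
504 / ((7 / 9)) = 648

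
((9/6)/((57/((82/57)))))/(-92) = -41/99636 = -0.00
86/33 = 2.61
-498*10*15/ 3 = -24900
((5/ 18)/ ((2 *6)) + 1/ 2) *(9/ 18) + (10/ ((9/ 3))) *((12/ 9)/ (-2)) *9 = -8527/ 432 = -19.74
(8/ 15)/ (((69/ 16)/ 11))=1408/ 1035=1.36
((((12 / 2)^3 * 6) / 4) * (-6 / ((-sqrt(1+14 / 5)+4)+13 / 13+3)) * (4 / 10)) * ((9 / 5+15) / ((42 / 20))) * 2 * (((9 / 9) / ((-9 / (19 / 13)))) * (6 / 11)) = 787968 * sqrt(95) / 215215+6303744 / 43043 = 182.14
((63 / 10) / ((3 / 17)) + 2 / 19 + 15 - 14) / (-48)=-2331 / 3040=-0.77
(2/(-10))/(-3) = 1/15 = 0.07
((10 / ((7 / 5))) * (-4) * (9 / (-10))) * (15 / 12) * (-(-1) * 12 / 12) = 225 / 7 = 32.14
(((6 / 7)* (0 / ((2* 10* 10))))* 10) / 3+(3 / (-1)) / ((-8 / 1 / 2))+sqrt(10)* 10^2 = 3 / 4+100* sqrt(10) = 316.98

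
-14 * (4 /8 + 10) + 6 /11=-1611 /11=-146.45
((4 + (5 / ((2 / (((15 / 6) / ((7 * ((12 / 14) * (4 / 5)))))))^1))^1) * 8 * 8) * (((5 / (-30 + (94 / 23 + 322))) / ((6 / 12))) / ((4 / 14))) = 81949 / 2043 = 40.11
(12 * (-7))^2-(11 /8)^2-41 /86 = 19411597 /2752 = 7053.63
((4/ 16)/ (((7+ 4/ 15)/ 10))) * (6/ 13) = 225/ 1417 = 0.16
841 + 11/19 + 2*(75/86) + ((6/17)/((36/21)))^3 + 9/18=27096595395/32111368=843.83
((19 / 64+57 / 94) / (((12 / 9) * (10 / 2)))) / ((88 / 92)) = 17043 / 120320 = 0.14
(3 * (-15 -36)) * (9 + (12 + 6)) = -4131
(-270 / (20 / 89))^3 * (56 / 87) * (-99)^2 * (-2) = 634656134977326 / 29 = 21884694309562.97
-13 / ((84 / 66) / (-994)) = 10153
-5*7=-35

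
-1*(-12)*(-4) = -48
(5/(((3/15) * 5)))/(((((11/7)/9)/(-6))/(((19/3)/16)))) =-5985/88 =-68.01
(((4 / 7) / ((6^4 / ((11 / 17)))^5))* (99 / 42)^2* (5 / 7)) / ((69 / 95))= 9256406225 / 95558287007727059035226112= 0.00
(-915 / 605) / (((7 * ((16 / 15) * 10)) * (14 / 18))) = -4941 / 189728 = -0.03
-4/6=-2/3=-0.67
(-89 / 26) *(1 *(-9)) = 801 / 26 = 30.81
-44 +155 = 111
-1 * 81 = -81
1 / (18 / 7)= 7 / 18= 0.39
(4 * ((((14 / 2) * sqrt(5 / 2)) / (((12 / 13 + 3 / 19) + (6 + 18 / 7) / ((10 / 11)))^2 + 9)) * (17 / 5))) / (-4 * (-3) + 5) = 20926087 * sqrt(10) / 892725525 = 0.07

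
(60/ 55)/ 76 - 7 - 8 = -3132/ 209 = -14.99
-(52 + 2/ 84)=-2185/ 42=-52.02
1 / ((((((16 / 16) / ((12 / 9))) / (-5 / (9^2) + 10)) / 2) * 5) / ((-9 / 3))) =-1288 / 81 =-15.90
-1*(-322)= 322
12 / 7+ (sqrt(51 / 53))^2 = 993 / 371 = 2.68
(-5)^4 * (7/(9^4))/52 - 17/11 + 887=3323063405/3752892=885.47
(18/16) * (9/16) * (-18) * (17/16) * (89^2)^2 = -777564592713/1024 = -759340422.57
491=491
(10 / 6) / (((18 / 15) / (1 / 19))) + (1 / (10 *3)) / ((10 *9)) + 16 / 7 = 847183 / 359100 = 2.36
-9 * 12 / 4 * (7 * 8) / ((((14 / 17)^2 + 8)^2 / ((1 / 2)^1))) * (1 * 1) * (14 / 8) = -12277587 / 698896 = -17.57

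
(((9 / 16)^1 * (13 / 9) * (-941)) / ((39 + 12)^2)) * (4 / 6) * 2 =-12233 / 31212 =-0.39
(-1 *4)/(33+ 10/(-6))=-6/47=-0.13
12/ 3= 4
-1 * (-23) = 23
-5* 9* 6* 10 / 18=-150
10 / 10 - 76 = -75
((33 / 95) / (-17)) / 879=-0.00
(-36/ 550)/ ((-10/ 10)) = 18/ 275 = 0.07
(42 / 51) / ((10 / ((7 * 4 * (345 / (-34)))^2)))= 32660460 / 4913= 6647.76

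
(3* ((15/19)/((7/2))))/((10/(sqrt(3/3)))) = 9/133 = 0.07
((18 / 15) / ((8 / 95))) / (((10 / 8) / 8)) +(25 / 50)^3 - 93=-67 / 40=-1.68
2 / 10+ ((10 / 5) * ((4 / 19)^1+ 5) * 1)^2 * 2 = 392401 / 1805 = 217.40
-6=-6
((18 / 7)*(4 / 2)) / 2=18 / 7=2.57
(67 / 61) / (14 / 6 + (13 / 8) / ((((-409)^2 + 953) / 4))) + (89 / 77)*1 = 5998173457 / 3687638185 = 1.63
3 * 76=228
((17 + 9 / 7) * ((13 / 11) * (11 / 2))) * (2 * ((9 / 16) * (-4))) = -3744 / 7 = -534.86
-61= -61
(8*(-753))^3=-218602381824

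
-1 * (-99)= 99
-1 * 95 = -95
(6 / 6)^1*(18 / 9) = 2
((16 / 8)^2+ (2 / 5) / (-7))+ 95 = 3463 / 35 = 98.94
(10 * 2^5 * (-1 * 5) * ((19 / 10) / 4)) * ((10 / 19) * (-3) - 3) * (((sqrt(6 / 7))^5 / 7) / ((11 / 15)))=1879200 * sqrt(42) / 26411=461.12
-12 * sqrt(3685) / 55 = -13.24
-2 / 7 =-0.29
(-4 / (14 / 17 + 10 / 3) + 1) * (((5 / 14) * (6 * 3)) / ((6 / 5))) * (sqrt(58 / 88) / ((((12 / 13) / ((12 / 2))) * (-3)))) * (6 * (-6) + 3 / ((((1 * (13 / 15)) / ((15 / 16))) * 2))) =51075 * sqrt(319) / 74624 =12.22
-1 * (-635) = 635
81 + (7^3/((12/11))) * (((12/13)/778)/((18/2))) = 7376879/91026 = 81.04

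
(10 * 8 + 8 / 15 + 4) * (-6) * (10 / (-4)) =1268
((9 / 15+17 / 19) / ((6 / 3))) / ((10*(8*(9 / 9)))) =0.01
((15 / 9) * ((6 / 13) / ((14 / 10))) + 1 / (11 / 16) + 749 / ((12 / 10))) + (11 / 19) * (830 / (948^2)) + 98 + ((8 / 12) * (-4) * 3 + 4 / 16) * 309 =-14277143476961 / 8546225688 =-1670.58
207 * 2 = 414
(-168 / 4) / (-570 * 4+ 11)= 42 / 2269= 0.02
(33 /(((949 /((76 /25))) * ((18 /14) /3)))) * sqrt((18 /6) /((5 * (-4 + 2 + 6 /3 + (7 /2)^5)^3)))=107008 * sqrt(210) /97692788375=0.00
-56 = -56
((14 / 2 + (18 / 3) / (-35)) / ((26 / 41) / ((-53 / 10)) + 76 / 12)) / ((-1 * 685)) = -1558041 / 971155325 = -0.00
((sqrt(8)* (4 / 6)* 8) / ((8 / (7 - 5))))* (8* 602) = 38528* sqrt(2) / 3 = 18162.27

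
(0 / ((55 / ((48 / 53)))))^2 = 0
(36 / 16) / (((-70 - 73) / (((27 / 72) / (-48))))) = 9 / 73216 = 0.00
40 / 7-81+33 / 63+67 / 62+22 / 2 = -81611 / 1302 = -62.68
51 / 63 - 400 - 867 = -1266.19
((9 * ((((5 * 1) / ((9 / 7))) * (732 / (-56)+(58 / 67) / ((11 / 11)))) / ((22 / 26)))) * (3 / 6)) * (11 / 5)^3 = -18009277 / 6700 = -2687.95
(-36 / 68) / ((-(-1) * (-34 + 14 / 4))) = 18 / 1037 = 0.02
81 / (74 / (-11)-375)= -891 / 4199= -0.21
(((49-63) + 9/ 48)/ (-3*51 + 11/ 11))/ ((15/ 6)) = 221/ 6080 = 0.04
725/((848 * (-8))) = -725/6784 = -0.11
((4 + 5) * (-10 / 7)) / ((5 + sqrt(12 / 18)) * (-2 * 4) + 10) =2025 / 4501 - 180 * sqrt(6) / 4501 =0.35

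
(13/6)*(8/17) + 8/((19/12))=6.07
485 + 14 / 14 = 486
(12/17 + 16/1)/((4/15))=1065/17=62.65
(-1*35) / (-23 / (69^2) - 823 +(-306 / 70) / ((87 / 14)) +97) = 1050525 / 21812149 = 0.05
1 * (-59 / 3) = -59 / 3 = -19.67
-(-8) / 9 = 8 / 9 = 0.89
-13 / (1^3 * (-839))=13 / 839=0.02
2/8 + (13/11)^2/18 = 1427/4356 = 0.33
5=5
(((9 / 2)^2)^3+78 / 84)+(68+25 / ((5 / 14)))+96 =8538.69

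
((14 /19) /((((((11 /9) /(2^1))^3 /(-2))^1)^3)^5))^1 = -140877196447028021566745556755539107957981731929399622564315136 /1384919190016957990715154468967474948209362649569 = -101722322473777.70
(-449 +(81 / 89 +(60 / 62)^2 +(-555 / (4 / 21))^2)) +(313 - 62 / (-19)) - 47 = 220740718124779 / 26000816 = 8489761.17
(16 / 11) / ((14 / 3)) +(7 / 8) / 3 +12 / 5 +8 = 101671 / 9240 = 11.00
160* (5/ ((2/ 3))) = 1200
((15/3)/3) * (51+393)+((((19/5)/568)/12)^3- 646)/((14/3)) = 601.57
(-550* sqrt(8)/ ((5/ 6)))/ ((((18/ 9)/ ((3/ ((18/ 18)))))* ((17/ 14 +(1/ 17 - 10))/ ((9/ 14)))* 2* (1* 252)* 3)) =2805* sqrt(2)/ 29078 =0.14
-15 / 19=-0.79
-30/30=-1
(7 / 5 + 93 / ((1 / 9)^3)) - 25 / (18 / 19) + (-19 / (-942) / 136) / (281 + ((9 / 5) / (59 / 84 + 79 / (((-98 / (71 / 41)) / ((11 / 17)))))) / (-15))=67772.01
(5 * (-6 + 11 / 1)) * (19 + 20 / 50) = 485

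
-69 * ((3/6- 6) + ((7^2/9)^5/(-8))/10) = 7094506607/1574640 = 4505.48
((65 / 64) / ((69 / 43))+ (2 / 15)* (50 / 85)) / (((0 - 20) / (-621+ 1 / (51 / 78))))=22.03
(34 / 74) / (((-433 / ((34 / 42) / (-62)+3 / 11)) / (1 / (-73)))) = 63223 / 16750051626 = 0.00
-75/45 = -5/3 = -1.67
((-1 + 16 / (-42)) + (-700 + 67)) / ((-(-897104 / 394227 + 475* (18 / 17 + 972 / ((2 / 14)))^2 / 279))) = 252966135861 / 31438760358275354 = 0.00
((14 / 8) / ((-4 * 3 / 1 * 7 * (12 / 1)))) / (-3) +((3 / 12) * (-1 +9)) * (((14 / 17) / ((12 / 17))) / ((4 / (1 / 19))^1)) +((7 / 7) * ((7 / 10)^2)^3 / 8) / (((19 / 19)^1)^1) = 188728937 / 4104000000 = 0.05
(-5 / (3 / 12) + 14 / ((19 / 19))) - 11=-17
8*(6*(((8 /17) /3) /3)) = 128 /51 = 2.51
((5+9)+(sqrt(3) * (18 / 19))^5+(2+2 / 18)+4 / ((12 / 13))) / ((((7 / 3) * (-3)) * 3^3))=-184 / 1701 - 629856 * sqrt(3) / 17332693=-0.17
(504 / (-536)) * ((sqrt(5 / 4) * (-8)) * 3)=756 * sqrt(5) / 67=25.23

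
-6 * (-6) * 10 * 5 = 1800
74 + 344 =418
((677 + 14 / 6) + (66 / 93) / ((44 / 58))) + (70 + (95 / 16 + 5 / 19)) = 21386905 / 28272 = 756.47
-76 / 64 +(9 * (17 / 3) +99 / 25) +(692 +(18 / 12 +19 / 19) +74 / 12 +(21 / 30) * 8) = 912047 / 1200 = 760.04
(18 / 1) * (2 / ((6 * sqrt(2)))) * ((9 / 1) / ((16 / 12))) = 28.64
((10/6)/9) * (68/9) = 340/243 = 1.40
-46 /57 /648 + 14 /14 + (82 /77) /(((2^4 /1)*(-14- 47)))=173083033 /173488392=1.00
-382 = -382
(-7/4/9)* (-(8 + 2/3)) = 91/54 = 1.69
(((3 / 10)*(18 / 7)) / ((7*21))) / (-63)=-1 / 12005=-0.00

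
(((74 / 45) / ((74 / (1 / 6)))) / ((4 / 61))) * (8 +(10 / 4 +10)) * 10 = 11.58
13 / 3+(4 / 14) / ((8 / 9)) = 391 / 84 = 4.65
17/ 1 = 17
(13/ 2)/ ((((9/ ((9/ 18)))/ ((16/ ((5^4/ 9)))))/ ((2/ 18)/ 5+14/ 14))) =2392/ 28125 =0.09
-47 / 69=-0.68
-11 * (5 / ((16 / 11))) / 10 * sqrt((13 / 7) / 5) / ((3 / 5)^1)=-121 * sqrt(455) / 672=-3.84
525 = 525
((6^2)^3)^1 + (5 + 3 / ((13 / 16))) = 606641 / 13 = 46664.69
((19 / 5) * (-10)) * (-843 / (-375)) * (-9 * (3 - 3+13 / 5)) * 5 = 1249326 / 125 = 9994.61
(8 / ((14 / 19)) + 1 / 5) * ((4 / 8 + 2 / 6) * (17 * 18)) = 19737 / 7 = 2819.57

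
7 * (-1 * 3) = -21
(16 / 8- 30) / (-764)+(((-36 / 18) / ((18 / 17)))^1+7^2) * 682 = 55231151 / 1719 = 32129.81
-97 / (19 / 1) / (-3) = 97 / 57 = 1.70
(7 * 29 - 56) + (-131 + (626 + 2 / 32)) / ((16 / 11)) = 124763 / 256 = 487.36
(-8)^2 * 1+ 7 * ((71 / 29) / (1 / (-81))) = -1324.17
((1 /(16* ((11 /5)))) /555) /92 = 1 /1797312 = 0.00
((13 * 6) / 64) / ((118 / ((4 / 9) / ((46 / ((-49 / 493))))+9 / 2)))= 11937419 / 256896384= 0.05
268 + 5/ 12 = 3221/ 12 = 268.42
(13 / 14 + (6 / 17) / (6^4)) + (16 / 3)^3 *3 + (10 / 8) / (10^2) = 117223723 / 257040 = 456.05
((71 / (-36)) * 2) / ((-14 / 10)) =355 / 126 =2.82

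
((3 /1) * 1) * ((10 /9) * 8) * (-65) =-5200 /3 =-1733.33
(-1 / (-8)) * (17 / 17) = 1 / 8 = 0.12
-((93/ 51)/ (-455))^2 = -961/ 59830225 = -0.00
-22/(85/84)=-1848/85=-21.74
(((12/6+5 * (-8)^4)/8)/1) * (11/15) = 112651/60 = 1877.52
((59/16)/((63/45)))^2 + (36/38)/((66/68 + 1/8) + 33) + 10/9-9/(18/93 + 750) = 1363623634687/169090096896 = 8.06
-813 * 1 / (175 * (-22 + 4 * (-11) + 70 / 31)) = 25203 / 345800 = 0.07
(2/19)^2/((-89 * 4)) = -1/32129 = -0.00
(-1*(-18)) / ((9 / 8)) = 16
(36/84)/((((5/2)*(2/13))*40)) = 39/1400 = 0.03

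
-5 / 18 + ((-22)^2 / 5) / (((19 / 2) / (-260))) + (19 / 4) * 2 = -451447 / 171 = -2640.04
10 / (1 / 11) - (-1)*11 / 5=561 / 5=112.20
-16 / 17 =-0.94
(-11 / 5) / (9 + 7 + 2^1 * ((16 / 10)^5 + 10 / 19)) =-11875 / 205244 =-0.06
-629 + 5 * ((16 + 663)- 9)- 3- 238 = 2480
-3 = -3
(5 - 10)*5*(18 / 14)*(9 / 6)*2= -96.43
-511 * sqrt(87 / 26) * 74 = -18907 * sqrt(2262) / 13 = -69171.24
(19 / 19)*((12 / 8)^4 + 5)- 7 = 49 / 16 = 3.06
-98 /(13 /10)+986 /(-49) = -60838 /637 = -95.51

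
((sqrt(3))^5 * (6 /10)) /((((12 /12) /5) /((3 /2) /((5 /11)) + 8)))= 3051 * sqrt(3) /10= 528.45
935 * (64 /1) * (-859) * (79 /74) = -2030401120 /37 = -54875705.95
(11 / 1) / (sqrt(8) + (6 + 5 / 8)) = 1.16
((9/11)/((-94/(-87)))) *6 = 2349/517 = 4.54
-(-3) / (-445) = -3 / 445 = -0.01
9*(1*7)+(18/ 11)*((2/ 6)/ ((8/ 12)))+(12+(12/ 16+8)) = 3721/ 44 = 84.57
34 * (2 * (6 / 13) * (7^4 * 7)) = 527481.23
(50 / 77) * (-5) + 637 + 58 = 53265 / 77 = 691.75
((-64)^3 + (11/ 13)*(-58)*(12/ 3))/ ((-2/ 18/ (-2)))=-61387632/ 13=-4722125.54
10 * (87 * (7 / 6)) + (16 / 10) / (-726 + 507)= 1111417 / 1095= 1014.99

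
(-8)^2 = 64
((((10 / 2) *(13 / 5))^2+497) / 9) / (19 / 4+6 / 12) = 296 / 21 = 14.10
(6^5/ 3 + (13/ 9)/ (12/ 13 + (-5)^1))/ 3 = 863.88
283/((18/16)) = 2264/9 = 251.56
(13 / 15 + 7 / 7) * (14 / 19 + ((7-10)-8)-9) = -3416 / 95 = -35.96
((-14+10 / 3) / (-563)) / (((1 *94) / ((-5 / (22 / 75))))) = -1000 / 291071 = -0.00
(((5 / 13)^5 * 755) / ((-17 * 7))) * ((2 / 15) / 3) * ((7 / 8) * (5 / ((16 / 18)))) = -2359375 / 201983392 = -0.01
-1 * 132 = -132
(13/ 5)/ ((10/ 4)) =26/ 25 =1.04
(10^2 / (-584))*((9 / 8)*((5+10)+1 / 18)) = -6775 / 2336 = -2.90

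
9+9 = 18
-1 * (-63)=63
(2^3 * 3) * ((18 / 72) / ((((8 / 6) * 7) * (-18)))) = -1 / 28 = -0.04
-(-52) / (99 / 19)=988 / 99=9.98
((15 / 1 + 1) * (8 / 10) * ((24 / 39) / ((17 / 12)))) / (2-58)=-768 / 7735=-0.10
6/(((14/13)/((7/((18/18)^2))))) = 39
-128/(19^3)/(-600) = 0.00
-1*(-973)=973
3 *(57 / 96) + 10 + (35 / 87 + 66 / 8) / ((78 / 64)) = 2049977 / 108576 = 18.88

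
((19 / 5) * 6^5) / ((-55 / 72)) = -10637568 / 275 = -38682.07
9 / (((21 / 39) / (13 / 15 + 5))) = 98.06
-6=-6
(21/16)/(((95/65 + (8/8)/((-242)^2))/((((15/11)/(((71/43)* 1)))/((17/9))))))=2109322215/5372255612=0.39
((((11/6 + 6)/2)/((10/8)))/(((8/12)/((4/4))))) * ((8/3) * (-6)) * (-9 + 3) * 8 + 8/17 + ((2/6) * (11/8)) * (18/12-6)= 4906891/1360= 3608.01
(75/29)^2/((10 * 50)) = 45/3364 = 0.01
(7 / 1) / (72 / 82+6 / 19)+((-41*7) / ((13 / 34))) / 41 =-150451 / 12090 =-12.44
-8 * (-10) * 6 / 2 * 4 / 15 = 64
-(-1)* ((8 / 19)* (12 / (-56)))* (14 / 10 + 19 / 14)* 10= -2316 / 931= -2.49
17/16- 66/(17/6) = -22.23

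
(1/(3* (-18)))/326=-1/17604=-0.00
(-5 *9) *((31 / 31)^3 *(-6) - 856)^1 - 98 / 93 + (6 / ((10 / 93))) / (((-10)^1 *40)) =7214718053 / 186000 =38788.81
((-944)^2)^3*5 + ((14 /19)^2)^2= 461122563966554215585296 /130321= 3538359619451617280.29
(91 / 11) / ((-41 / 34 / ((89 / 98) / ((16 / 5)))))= -98345 / 50512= -1.95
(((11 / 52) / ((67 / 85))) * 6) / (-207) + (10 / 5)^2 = 479857 / 120198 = 3.99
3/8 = 0.38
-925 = -925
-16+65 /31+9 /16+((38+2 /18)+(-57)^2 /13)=15941011 /58032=274.69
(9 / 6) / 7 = 3 / 14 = 0.21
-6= -6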